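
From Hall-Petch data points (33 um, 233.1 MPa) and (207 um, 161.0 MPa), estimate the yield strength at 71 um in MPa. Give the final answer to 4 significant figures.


sigma_y = sigma0 + k / sqrt(d)
1/sqrt(d1) = 1/sqrt(3.3e-05) = 174.078;  1/sqrt(d2) = 69.5048
k = (sigma1 - sigma2) / (1/sqrt(d1) - 1/sqrt(d2)) = (233.1 - 161.0) / (174.078 - 69.5048) = 0.689471 MPa*m^0.5
sigma0 = sigma1 - k/sqrt(d1) = 233.1 - 0.689471*174.078 = 113.078 MPa
sigma_y(d3) = 113.078 + 0.689471 / sqrt(7.1e-05) = 194.9 MPa


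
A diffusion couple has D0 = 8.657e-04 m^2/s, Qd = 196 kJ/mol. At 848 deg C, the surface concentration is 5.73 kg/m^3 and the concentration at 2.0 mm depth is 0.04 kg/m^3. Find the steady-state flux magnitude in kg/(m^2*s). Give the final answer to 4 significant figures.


Step 1: D = D0 * exp(-Qd/(R*T))
T = 848 + 273.15 = 1121.15 K
D = 8.657e-04 * exp(-196e3 / (8.314 * 1121.15)) = 6.38781e-13 m^2/s
Step 2: J = D * (C1 - C2) / dx
J = 6.38781e-13 * (5.73 - 0.04) / 2e-03
J = 1.817e-09 kg/(m^2*s)


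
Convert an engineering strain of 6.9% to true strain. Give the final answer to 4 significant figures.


epsilon_true = ln(1 + epsilon_eng)
epsilon_true = ln(1 + 0.069)
epsilon_true = 0.06672


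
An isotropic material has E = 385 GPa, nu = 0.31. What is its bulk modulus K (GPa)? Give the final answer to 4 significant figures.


K = E / (3*(1-2*nu))
K = 385 / (3*(1-2*0.31))
K = 337.7 GPa


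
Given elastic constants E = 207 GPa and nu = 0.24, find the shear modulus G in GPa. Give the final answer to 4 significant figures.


G = E / (2*(1+nu))
G = 207 / (2*(1+0.24))
G = 83.47 GPa


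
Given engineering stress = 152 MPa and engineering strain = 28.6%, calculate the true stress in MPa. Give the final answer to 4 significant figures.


sigma_true = sigma_eng * (1 + epsilon_eng)
sigma_true = 152 * (1 + 0.286)
sigma_true = 195.5 MPa


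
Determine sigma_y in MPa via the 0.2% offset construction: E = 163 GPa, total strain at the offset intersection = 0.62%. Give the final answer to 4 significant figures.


Offset strain = 0.002
Elastic strain at yield = total_strain - offset = 6.2e-03 - 0.002 = 4.2e-03
sigma_y = E * elastic_strain = 163000 * 4.2e-03
sigma_y = 684.6 MPa


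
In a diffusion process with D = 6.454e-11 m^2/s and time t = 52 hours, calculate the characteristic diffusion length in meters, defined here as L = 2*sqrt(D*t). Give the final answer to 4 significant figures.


t = 52 hr = 187200 s
Diffusion length = 2*sqrt(D*t)
= 2*sqrt(6.454e-11 * 187200)
= 6.952e-03 m


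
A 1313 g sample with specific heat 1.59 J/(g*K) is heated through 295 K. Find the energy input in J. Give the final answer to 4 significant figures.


Q = m * cp * dT
Q = 1313 * 1.59 * 295
Q = 615900 J


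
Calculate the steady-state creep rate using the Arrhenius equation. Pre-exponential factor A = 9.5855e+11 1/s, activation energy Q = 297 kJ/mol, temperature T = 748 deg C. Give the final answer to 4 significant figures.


rate = A * exp(-Q / (R*T))
T = 748 + 273.15 = 1021.15 K
rate = 9.5855e+11 * exp(-297e3 / (8.314 * 1021.15))
rate = 6.147e-04 1/s


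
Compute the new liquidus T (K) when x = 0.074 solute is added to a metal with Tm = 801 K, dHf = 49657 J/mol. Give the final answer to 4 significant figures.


dT = R*Tm^2*x / dHf
dT = 8.314 * 801^2 * 0.074 / 49657
dT = 7.94925 K
T_new = 801 - 7.94925 = 793.1 K


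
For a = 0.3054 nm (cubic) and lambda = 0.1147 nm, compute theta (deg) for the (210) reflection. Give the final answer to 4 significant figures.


d = a / sqrt(h^2+k^2+l^2)
d = 0.3054 / sqrt(5) = 0.136579 nm
lambda = 2*d*sin(theta)  =>  sin(theta) = lambda / (2*d)
sin(theta) = 0.1147 / (2 * 0.136579) = 0.419903
theta = 24.83 deg


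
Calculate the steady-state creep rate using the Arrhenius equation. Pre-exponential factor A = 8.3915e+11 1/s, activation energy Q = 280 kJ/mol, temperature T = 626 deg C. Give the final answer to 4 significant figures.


rate = A * exp(-Q / (R*T))
T = 626 + 273.15 = 899.15 K
rate = 8.3915e+11 * exp(-280e3 / (8.314 * 899.15))
rate = 4.541e-05 1/s


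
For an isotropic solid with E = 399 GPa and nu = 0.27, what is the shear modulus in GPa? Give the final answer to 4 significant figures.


G = E / (2*(1+nu))
G = 399 / (2*(1+0.27))
G = 157.1 GPa


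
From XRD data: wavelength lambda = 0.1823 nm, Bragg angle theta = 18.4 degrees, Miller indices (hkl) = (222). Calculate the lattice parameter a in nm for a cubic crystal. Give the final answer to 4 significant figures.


d = lambda / (2*sin(theta))
d = 0.1823 / (2*sin(18.4 deg))
d = 0.28877 nm
a = d * sqrt(h^2+k^2+l^2) = 0.28877 * sqrt(12)
a = 1 nm


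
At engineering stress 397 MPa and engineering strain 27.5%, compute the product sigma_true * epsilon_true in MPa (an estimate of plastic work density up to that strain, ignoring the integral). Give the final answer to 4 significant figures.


sigma_true = sigma_eng * (1 + epsilon_eng)
sigma_true = 397 * (1 + 0.275) = 506.175 MPa
epsilon_true = ln(1 + epsilon_eng)
epsilon_true = ln(1 + 0.275) = 0.242946
sigma_true * epsilon_true = 506.175 * 0.242946 = 123 MPa


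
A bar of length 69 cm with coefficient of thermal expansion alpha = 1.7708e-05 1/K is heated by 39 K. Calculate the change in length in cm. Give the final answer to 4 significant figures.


dL = L0 * alpha * dT
dL = 69 * 1.7708e-05 * 39
dL = 0.04765 cm


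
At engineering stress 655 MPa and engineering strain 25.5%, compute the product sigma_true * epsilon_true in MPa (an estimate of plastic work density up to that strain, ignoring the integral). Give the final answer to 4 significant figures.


sigma_true = sigma_eng * (1 + epsilon_eng)
sigma_true = 655 * (1 + 0.255) = 822.025 MPa
epsilon_true = ln(1 + epsilon_eng)
epsilon_true = ln(1 + 0.255) = 0.227136
sigma_true * epsilon_true = 822.025 * 0.227136 = 186.7 MPa


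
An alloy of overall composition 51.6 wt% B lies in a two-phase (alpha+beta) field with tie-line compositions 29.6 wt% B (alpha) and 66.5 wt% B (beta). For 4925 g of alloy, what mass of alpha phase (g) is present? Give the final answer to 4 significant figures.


f_alpha = (C_beta - C0) / (C_beta - C_alpha)
f_alpha = (66.5 - 51.6) / (66.5 - 29.6) = 0.403794
m_alpha = f_alpha * m_total = 0.403794 * 4925 = 1989 g


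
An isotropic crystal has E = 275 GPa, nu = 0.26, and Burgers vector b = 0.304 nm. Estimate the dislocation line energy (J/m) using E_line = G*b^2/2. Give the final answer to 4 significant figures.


Step 1: G = E / (2*(1+nu))
G = 275 / (2*(1+0.26)) = 109.127 GPa = 1.09127e+11 Pa
Step 2: E_line = G*b^2/2
b = 0.304 nm = 3.04e-10 m
E_line = 0.5 * 1.09127e+11 * (3.04e-10)^2 = 5.043e-09 J/m


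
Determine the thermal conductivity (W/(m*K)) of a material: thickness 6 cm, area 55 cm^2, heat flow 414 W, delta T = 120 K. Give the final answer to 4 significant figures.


k = Q*L / (A*dT)
L = 0.06 m, A = 5.5e-03 m^2
k = 414 * 0.06 / (5.5e-03 * 120)
k = 37.64 W/(m*K)


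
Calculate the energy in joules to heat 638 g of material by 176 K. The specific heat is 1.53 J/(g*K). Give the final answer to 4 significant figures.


Q = m * cp * dT
Q = 638 * 1.53 * 176
Q = 171800 J


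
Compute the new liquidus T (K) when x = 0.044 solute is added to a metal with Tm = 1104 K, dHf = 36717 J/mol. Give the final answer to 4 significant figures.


dT = R*Tm^2*x / dHf
dT = 8.314 * 1104^2 * 0.044 / 36717
dT = 12.1432 K
T_new = 1104 - 12.1432 = 1092 K


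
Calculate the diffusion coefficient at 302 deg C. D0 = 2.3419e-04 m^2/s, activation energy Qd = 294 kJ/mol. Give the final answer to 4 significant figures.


D = D0 * exp(-Qd / (R*T))
T = 575.15 K
D = 2.3419e-04 * exp(-294e3 / (8.314 * 575.15))
D = 4.653e-31 m^2/s


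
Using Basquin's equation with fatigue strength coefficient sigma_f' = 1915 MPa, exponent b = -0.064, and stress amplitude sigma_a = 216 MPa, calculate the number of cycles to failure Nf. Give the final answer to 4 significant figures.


sigma_a = sigma_f' * (2*Nf)^b
2*Nf = (sigma_a / sigma_f')^(1/b)
2*Nf = (216 / 1915)^(1/-0.064)
2*Nf = 6.42758e+14
Nf = 3.214e+14 cycles


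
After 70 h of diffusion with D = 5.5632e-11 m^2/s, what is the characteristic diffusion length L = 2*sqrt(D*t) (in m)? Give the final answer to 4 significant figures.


t = 70 hr = 252000 s
Diffusion length = 2*sqrt(D*t)
= 2*sqrt(5.5632e-11 * 252000)
= 7.488e-03 m


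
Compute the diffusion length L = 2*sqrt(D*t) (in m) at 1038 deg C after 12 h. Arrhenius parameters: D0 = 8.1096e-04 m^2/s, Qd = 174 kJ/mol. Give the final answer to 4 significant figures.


Step 1: D = D0 * exp(-Qd/(R*T))
T = 1311.15 K
D = 8.1096e-04 * exp(-174e3 / (8.314 * 1311.15)) = 9.47978e-11 m^2/s
Step 2: L = 2*sqrt(D*t)
t = 12 h = 43200 s
L = 2*sqrt(9.47978e-11 * 43200) = 4.047e-03 m


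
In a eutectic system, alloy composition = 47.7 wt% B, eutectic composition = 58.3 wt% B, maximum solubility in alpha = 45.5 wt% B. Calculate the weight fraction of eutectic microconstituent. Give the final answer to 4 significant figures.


f_primary = (C_e - C0) / (C_e - C_alpha_max)
f_primary = (58.3 - 47.7) / (58.3 - 45.5)
f_primary = 0.828125
f_eutectic = 1 - 0.828125 = 0.1719


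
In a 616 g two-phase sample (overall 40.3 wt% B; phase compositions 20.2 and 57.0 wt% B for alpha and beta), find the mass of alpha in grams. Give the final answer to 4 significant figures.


f_alpha = (C_beta - C0) / (C_beta - C_alpha)
f_alpha = (57.0 - 40.3) / (57.0 - 20.2) = 0.453804
m_alpha = f_alpha * m_total = 0.453804 * 616 = 279.5 g


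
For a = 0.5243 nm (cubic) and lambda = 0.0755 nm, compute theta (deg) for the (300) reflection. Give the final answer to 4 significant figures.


d = a / sqrt(h^2+k^2+l^2)
d = 0.5243 / sqrt(9) = 0.174767 nm
lambda = 2*d*sin(theta)  =>  sin(theta) = lambda / (2*d)
sin(theta) = 0.0755 / (2 * 0.174767) = 0.216002
theta = 12.47 deg


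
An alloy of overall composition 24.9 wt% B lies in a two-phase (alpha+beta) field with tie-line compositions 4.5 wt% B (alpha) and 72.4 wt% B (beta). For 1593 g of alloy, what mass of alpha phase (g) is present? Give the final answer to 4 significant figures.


f_alpha = (C_beta - C0) / (C_beta - C_alpha)
f_alpha = (72.4 - 24.9) / (72.4 - 4.5) = 0.699558
m_alpha = f_alpha * m_total = 0.699558 * 1593 = 1114 g


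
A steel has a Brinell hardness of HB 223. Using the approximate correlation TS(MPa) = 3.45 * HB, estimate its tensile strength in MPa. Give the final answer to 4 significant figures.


TS (MPa) = 3.45 * HB
TS = 3.45 * 223
TS = 769.4 MPa


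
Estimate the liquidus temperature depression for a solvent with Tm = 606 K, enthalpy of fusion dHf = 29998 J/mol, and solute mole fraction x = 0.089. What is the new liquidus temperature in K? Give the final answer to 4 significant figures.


dT = R*Tm^2*x / dHf
dT = 8.314 * 606^2 * 0.089 / 29998
dT = 9.05843 K
T_new = 606 - 9.05843 = 596.9 K


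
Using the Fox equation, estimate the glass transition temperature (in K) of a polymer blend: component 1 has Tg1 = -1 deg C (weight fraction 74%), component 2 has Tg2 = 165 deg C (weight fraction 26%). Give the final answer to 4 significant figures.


1/Tg = w1/Tg1 + w2/Tg2 (in Kelvin)
Tg1 = 272.15 K, Tg2 = 438.15 K
1/Tg = 0.74/272.15 + 0.26/438.15
Tg = 301.9 K


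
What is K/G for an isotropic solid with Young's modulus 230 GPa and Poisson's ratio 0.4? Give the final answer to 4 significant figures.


G = E / (2*(1+nu))
G = 230 / (2*(1+0.4)) = 82.1429 GPa
K = E / (3*(1-2*nu))
K = 230 / (3*(1-2*0.4)) = 383.333 GPa
K/G = 383.333 / 82.1429 = 4.667


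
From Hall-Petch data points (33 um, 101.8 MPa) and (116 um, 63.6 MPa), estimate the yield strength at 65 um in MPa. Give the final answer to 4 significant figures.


sigma_y = sigma0 + k / sqrt(d)
1/sqrt(d1) = 1/sqrt(3.3e-05) = 174.078;  1/sqrt(d2) = 92.8477
k = (sigma1 - sigma2) / (1/sqrt(d1) - 1/sqrt(d2)) = (101.8 - 63.6) / (174.078 - 92.8477) = 0.47027 MPa*m^0.5
sigma0 = sigma1 - k/sqrt(d1) = 101.8 - 0.47027*174.078 = 19.9366 MPa
sigma_y(d3) = 19.9366 + 0.47027 / sqrt(6.5e-05) = 78.27 MPa


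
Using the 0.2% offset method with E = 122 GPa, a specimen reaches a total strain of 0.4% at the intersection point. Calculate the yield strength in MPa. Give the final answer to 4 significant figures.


Offset strain = 0.002
Elastic strain at yield = total_strain - offset = 4e-03 - 0.002 = 2e-03
sigma_y = E * elastic_strain = 122000 * 2e-03
sigma_y = 244 MPa


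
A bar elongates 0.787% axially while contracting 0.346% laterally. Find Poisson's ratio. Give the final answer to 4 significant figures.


nu = -epsilon_lat / epsilon_axial
Lateral strain is contraction (negative), so using magnitudes:
nu = 0.346 / 0.787
nu = 0.4396


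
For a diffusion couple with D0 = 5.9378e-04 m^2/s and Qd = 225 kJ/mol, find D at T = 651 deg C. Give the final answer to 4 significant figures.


D = D0 * exp(-Qd / (R*T))
T = 924.15 K
D = 5.9378e-04 * exp(-225e3 / (8.314 * 924.15))
D = 1.137e-16 m^2/s


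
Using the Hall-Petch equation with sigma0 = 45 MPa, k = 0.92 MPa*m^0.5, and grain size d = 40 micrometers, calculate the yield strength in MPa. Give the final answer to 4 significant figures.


sigma_y = sigma0 + k / sqrt(d)
d = 40 um = 4e-05 m
sigma_y = 45 + 0.92 / sqrt(4e-05)
sigma_y = 190.5 MPa


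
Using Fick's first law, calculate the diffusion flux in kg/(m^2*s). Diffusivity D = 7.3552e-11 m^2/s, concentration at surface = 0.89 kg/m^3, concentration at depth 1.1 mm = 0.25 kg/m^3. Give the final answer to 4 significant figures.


J = -D * (dC/dx) = D * (C1 - C2) / dx
J = 7.3552e-11 * (0.89 - 0.25) / 1.1e-03
J = 4.279e-08 kg/(m^2*s)


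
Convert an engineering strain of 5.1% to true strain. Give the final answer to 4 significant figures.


epsilon_true = ln(1 + epsilon_eng)
epsilon_true = ln(1 + 0.051)
epsilon_true = 0.04974


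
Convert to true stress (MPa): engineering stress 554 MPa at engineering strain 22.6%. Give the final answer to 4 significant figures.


sigma_true = sigma_eng * (1 + epsilon_eng)
sigma_true = 554 * (1 + 0.226)
sigma_true = 679.2 MPa


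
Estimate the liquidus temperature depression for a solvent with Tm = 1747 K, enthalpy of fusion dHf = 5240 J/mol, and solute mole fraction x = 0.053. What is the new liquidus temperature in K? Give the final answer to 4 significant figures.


dT = R*Tm^2*x / dHf
dT = 8.314 * 1747^2 * 0.053 / 5240
dT = 256.649 K
T_new = 1747 - 256.649 = 1490 K


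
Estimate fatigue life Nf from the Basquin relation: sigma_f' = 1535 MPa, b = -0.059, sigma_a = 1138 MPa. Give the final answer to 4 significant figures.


sigma_a = sigma_f' * (2*Nf)^b
2*Nf = (sigma_a / sigma_f')^(1/b)
2*Nf = (1138 / 1535)^(1/-0.059)
2*Nf = 159.52
Nf = 79.76 cycles


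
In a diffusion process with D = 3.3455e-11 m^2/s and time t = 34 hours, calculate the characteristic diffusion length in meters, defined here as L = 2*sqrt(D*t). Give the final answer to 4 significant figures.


t = 34 hr = 122400 s
Diffusion length = 2*sqrt(D*t)
= 2*sqrt(3.3455e-11 * 122400)
= 4.047e-03 m


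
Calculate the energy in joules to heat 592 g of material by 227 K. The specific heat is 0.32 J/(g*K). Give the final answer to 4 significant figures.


Q = m * cp * dT
Q = 592 * 0.32 * 227
Q = 43000 J


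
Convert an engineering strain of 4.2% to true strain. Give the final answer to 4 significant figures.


epsilon_true = ln(1 + epsilon_eng)
epsilon_true = ln(1 + 0.042)
epsilon_true = 0.04114


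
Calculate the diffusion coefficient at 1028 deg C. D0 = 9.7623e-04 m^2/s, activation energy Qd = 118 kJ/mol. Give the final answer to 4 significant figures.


D = D0 * exp(-Qd / (R*T))
T = 1301.15 K
D = 9.7623e-04 * exp(-118e3 / (8.314 * 1301.15))
D = 1.788e-08 m^2/s


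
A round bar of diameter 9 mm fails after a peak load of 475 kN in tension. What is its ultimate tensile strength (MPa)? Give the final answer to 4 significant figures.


A0 = pi*(d/2)^2 = pi*(9/2)^2 = 63.6173 mm^2
UTS = F_max / A0 = 475*1000 / 63.6173
UTS = 7467 MPa


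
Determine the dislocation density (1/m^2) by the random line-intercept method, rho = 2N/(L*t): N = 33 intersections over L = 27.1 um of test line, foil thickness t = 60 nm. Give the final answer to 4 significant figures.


rho = 2N / (L * t)
L = 27.1 um = 2.71e-05 m, t = 60 nm = 6e-08 m
rho = 2 * 33 / (2.71e-05 * 6e-08)
rho = 4.059e+13 1/m^2


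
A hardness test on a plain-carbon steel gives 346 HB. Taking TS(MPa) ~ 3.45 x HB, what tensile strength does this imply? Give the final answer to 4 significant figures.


TS (MPa) = 3.45 * HB
TS = 3.45 * 346
TS = 1194 MPa


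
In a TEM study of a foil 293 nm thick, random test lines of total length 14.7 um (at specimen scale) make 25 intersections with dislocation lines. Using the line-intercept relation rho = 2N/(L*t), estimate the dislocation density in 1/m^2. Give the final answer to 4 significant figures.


rho = 2N / (L * t)
L = 14.7 um = 1.47e-05 m, t = 293 nm = 2.93e-07 m
rho = 2 * 25 / (1.47e-05 * 2.93e-07)
rho = 1.161e+13 1/m^2


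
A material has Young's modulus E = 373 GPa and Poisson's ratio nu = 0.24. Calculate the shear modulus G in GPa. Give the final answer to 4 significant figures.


G = E / (2*(1+nu))
G = 373 / (2*(1+0.24))
G = 150.4 GPa


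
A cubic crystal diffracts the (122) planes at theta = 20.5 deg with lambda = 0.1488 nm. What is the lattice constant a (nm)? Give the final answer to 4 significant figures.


d = lambda / (2*sin(theta))
d = 0.1488 / (2*sin(20.5 deg))
d = 0.212446 nm
a = d * sqrt(h^2+k^2+l^2) = 0.212446 * sqrt(9)
a = 0.6373 nm


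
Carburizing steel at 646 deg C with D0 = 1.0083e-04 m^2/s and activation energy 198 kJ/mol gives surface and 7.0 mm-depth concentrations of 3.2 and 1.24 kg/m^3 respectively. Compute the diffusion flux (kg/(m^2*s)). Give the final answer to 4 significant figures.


Step 1: D = D0 * exp(-Qd/(R*T))
T = 646 + 273.15 = 919.15 K
D = 1.0083e-04 * exp(-198e3 / (8.314 * 919.15)) = 5.63617e-16 m^2/s
Step 2: J = D * (C1 - C2) / dx
J = 5.63617e-16 * (3.2 - 1.24) / 7e-03
J = 1.578e-13 kg/(m^2*s)


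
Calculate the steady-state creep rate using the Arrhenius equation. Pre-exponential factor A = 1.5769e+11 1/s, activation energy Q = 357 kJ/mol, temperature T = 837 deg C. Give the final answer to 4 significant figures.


rate = A * exp(-Q / (R*T))
T = 837 + 273.15 = 1110.15 K
rate = 1.5769e+11 * exp(-357e3 / (8.314 * 1110.15))
rate = 2.51e-06 1/s


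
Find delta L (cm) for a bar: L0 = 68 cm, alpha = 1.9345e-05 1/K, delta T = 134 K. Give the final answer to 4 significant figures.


dL = L0 * alpha * dT
dL = 68 * 1.9345e-05 * 134
dL = 0.1763 cm


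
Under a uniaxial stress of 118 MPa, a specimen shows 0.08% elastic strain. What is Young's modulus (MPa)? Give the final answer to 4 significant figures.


E = sigma / epsilon
epsilon = 0.08% = 8e-04
E = 118 / 8e-04
E = 147500 MPa


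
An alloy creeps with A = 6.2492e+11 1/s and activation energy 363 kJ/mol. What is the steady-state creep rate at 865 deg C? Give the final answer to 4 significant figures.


rate = A * exp(-Q / (R*T))
T = 865 + 273.15 = 1138.15 K
rate = 6.2492e+11 * exp(-363e3 / (8.314 * 1138.15))
rate = 1.366e-05 1/s


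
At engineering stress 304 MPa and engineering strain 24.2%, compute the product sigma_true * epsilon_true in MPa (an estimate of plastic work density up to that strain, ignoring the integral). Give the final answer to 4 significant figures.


sigma_true = sigma_eng * (1 + epsilon_eng)
sigma_true = 304 * (1 + 0.242) = 377.568 MPa
epsilon_true = ln(1 + epsilon_eng)
epsilon_true = ln(1 + 0.242) = 0.216723
sigma_true * epsilon_true = 377.568 * 0.216723 = 81.83 MPa


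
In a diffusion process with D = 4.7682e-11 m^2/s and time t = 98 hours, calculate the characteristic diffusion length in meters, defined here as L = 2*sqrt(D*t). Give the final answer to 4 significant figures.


t = 98 hr = 352800 s
Diffusion length = 2*sqrt(D*t)
= 2*sqrt(4.7682e-11 * 352800)
= 8.203e-03 m


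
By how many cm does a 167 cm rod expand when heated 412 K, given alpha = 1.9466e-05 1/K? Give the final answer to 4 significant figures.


dL = L0 * alpha * dT
dL = 167 * 1.9466e-05 * 412
dL = 1.339 cm


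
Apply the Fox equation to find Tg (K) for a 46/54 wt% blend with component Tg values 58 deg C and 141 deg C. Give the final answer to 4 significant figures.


1/Tg = w1/Tg1 + w2/Tg2 (in Kelvin)
Tg1 = 331.15 K, Tg2 = 414.15 K
1/Tg = 0.46/331.15 + 0.54/414.15
Tg = 371.3 K


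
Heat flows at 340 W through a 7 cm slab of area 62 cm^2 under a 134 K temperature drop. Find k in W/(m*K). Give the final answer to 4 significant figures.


k = Q*L / (A*dT)
L = 0.07 m, A = 6.2e-03 m^2
k = 340 * 0.07 / (6.2e-03 * 134)
k = 28.65 W/(m*K)


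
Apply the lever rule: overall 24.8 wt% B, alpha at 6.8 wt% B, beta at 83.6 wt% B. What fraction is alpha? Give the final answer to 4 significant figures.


f_alpha = (C_beta - C0) / (C_beta - C_alpha)
f_alpha = (83.6 - 24.8) / (83.6 - 6.8)
f_alpha = 0.7656


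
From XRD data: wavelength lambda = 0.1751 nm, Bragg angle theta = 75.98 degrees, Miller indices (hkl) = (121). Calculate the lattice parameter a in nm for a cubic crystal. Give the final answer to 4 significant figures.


d = lambda / (2*sin(theta))
d = 0.1751 / (2*sin(75.98 deg))
d = 0.0902381 nm
a = d * sqrt(h^2+k^2+l^2) = 0.0902381 * sqrt(6)
a = 0.221 nm


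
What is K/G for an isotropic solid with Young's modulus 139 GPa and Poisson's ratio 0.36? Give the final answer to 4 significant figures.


G = E / (2*(1+nu))
G = 139 / (2*(1+0.36)) = 51.1029 GPa
K = E / (3*(1-2*nu))
K = 139 / (3*(1-2*0.36)) = 165.476 GPa
K/G = 165.476 / 51.1029 = 3.238


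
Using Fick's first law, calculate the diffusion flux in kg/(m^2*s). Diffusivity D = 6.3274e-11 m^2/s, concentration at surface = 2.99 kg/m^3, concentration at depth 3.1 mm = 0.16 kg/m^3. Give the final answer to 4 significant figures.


J = -D * (dC/dx) = D * (C1 - C2) / dx
J = 6.3274e-11 * (2.99 - 0.16) / 3.1e-03
J = 5.776e-08 kg/(m^2*s)


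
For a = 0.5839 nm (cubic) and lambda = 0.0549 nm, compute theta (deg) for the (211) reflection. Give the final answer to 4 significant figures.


d = a / sqrt(h^2+k^2+l^2)
d = 0.5839 / sqrt(6) = 0.238376 nm
lambda = 2*d*sin(theta)  =>  sin(theta) = lambda / (2*d)
sin(theta) = 0.0549 / (2 * 0.238376) = 0.115154
theta = 6.613 deg


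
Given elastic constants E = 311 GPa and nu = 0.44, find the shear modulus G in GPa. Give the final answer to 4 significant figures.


G = E / (2*(1+nu))
G = 311 / (2*(1+0.44))
G = 108 GPa


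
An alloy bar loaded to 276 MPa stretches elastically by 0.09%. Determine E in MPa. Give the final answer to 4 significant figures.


E = sigma / epsilon
epsilon = 0.09% = 9e-04
E = 276 / 9e-04
E = 306700 MPa


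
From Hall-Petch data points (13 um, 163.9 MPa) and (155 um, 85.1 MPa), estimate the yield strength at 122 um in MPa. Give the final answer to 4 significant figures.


sigma_y = sigma0 + k / sqrt(d)
1/sqrt(d1) = 1/sqrt(1.3e-05) = 277.35;  1/sqrt(d2) = 80.3219
k = (sigma1 - sigma2) / (1/sqrt(d1) - 1/sqrt(d2)) = (163.9 - 85.1) / (277.35 - 80.3219) = 0.399943 MPa*m^0.5
sigma0 = sigma1 - k/sqrt(d1) = 163.9 - 0.399943*277.35 = 52.9758 MPa
sigma_y(d3) = 52.9758 + 0.399943 / sqrt(1.22e-04) = 89.18 MPa


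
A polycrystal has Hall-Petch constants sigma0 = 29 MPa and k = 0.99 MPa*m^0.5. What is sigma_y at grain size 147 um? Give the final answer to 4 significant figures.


sigma_y = sigma0 + k / sqrt(d)
d = 147 um = 1.47e-04 m
sigma_y = 29 + 0.99 / sqrt(1.47e-04)
sigma_y = 110.7 MPa


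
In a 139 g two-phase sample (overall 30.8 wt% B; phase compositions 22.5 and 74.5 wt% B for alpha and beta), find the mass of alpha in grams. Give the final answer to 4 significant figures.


f_alpha = (C_beta - C0) / (C_beta - C_alpha)
f_alpha = (74.5 - 30.8) / (74.5 - 22.5) = 0.840385
m_alpha = f_alpha * m_total = 0.840385 * 139 = 116.8 g


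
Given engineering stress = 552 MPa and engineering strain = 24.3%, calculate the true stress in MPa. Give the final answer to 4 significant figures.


sigma_true = sigma_eng * (1 + epsilon_eng)
sigma_true = 552 * (1 + 0.243)
sigma_true = 686.1 MPa


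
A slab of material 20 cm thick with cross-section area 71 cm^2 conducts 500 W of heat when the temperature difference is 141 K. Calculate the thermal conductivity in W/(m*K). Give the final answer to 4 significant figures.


k = Q*L / (A*dT)
L = 0.2 m, A = 7.1e-03 m^2
k = 500 * 0.2 / (7.1e-03 * 141)
k = 99.89 W/(m*K)


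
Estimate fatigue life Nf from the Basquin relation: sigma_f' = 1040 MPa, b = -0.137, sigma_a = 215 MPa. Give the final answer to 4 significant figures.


sigma_a = sigma_f' * (2*Nf)^b
2*Nf = (sigma_a / sigma_f')^(1/b)
2*Nf = (215 / 1040)^(1/-0.137)
2*Nf = 99321.4
Nf = 49660 cycles


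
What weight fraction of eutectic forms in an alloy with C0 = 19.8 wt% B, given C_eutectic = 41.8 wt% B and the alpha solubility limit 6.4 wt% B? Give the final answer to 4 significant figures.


f_primary = (C_e - C0) / (C_e - C_alpha_max)
f_primary = (41.8 - 19.8) / (41.8 - 6.4)
f_primary = 0.621469
f_eutectic = 1 - 0.621469 = 0.3785


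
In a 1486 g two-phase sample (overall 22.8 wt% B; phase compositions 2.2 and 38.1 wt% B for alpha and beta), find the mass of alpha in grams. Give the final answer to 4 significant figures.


f_alpha = (C_beta - C0) / (C_beta - C_alpha)
f_alpha = (38.1 - 22.8) / (38.1 - 2.2) = 0.426184
m_alpha = f_alpha * m_total = 0.426184 * 1486 = 633.3 g


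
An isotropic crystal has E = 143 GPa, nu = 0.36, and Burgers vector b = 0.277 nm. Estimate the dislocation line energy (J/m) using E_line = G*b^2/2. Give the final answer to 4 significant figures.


Step 1: G = E / (2*(1+nu))
G = 143 / (2*(1+0.36)) = 52.5735 GPa = 5.25735e+10 Pa
Step 2: E_line = G*b^2/2
b = 0.277 nm = 2.77e-10 m
E_line = 0.5 * 5.25735e+10 * (2.77e-10)^2 = 2.017e-09 J/m


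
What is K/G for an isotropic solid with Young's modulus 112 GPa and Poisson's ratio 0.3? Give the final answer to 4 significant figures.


G = E / (2*(1+nu))
G = 112 / (2*(1+0.3)) = 43.0769 GPa
K = E / (3*(1-2*nu))
K = 112 / (3*(1-2*0.3)) = 93.3333 GPa
K/G = 93.3333 / 43.0769 = 2.167


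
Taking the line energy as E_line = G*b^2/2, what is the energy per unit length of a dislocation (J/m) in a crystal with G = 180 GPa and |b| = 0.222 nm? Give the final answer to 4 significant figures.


E = G*b^2/2
b = 0.222 nm = 2.22e-10 m
G = 180 GPa = 1.8e+11 Pa
E = 0.5 * 1.8e+11 * (2.22e-10)^2
E = 4.436e-09 J/m


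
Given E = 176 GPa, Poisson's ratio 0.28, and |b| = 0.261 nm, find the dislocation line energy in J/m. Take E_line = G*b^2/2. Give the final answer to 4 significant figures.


Step 1: G = E / (2*(1+nu))
G = 176 / (2*(1+0.28)) = 68.75 GPa = 6.875e+10 Pa
Step 2: E_line = G*b^2/2
b = 0.261 nm = 2.61e-10 m
E_line = 0.5 * 6.875e+10 * (2.61e-10)^2 = 2.342e-09 J/m


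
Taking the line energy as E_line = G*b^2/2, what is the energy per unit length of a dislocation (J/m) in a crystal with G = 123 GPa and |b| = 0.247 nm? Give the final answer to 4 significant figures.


E = G*b^2/2
b = 0.247 nm = 2.47e-10 m
G = 123 GPa = 1.23e+11 Pa
E = 0.5 * 1.23e+11 * (2.47e-10)^2
E = 3.752e-09 J/m


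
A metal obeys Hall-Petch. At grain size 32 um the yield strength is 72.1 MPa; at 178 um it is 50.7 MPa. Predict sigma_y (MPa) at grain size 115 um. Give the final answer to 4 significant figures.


sigma_y = sigma0 + k / sqrt(d)
1/sqrt(d1) = 1/sqrt(3.2e-05) = 176.777;  1/sqrt(d2) = 74.9532
k = (sigma1 - sigma2) / (1/sqrt(d1) - 1/sqrt(d2)) = (72.1 - 50.7) / (176.777 - 74.9532) = 0.210168 MPa*m^0.5
sigma0 = sigma1 - k/sqrt(d1) = 72.1 - 0.210168*176.777 = 34.9473 MPa
sigma_y(d3) = 34.9473 + 0.210168 / sqrt(1.15e-04) = 54.55 MPa


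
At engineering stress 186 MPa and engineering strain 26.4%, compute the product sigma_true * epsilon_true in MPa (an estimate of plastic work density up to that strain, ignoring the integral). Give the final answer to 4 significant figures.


sigma_true = sigma_eng * (1 + epsilon_eng)
sigma_true = 186 * (1 + 0.264) = 235.104 MPa
epsilon_true = ln(1 + epsilon_eng)
epsilon_true = ln(1 + 0.264) = 0.234281
sigma_true * epsilon_true = 235.104 * 0.234281 = 55.08 MPa


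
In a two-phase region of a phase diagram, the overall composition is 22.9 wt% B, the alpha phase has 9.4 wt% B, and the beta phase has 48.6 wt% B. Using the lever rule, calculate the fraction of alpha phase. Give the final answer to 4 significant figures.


f_alpha = (C_beta - C0) / (C_beta - C_alpha)
f_alpha = (48.6 - 22.9) / (48.6 - 9.4)
f_alpha = 0.6556


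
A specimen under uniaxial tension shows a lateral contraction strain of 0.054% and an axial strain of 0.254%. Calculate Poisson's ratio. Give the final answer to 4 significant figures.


nu = -epsilon_lat / epsilon_axial
Lateral strain is contraction (negative), so using magnitudes:
nu = 0.054 / 0.254
nu = 0.2126


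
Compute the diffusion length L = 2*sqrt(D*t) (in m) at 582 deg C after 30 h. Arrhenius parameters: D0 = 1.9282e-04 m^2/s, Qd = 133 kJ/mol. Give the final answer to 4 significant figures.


Step 1: D = D0 * exp(-Qd/(R*T))
T = 855.15 K
D = 1.9282e-04 * exp(-133e3 / (8.314 * 855.15)) = 1.44842e-12 m^2/s
Step 2: L = 2*sqrt(D*t)
t = 30 h = 108000 s
L = 2*sqrt(1.44842e-12 * 108000) = 7.91e-04 m


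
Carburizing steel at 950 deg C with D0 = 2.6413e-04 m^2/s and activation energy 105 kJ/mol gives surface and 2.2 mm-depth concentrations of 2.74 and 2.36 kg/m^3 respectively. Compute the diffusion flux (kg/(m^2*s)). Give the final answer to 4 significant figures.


Step 1: D = D0 * exp(-Qd/(R*T))
T = 950 + 273.15 = 1223.15 K
D = 2.6413e-04 * exp(-105e3 / (8.314 * 1223.15)) = 8.66222e-09 m^2/s
Step 2: J = D * (C1 - C2) / dx
J = 8.66222e-09 * (2.74 - 2.36) / 2.2e-03
J = 1.496e-06 kg/(m^2*s)


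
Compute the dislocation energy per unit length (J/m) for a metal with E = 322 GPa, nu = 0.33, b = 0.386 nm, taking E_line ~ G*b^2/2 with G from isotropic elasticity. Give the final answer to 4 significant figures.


Step 1: G = E / (2*(1+nu))
G = 322 / (2*(1+0.33)) = 121.053 GPa = 1.21053e+11 Pa
Step 2: E_line = G*b^2/2
b = 0.386 nm = 3.86e-10 m
E_line = 0.5 * 1.21053e+11 * (3.86e-10)^2 = 9.018e-09 J/m


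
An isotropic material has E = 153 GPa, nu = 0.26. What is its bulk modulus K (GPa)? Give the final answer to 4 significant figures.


K = E / (3*(1-2*nu))
K = 153 / (3*(1-2*0.26))
K = 106.3 GPa


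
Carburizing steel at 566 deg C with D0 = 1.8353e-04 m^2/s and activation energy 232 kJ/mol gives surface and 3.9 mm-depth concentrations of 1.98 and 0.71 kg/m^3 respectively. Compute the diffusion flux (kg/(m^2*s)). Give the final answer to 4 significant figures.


Step 1: D = D0 * exp(-Qd/(R*T))
T = 566 + 273.15 = 839.15 K
D = 1.8353e-04 * exp(-232e3 / (8.314 * 839.15)) = 6.63532e-19 m^2/s
Step 2: J = D * (C1 - C2) / dx
J = 6.63532e-19 * (1.98 - 0.71) / 3.9e-03
J = 2.161e-16 kg/(m^2*s)


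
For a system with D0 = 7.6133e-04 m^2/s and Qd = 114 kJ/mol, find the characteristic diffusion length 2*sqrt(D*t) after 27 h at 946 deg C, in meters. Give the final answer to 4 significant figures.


Step 1: D = D0 * exp(-Qd/(R*T))
T = 1219.15 K
D = 7.6133e-04 * exp(-114e3 / (8.314 * 1219.15)) = 9.93234e-09 m^2/s
Step 2: L = 2*sqrt(D*t)
t = 27 h = 97200 s
L = 2*sqrt(9.93234e-09 * 97200) = 0.06214 m


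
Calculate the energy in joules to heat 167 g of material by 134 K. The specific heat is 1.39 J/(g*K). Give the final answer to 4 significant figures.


Q = m * cp * dT
Q = 167 * 1.39 * 134
Q = 31110 J


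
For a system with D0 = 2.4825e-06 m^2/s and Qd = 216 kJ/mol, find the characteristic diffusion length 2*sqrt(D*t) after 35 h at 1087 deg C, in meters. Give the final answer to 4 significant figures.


Step 1: D = D0 * exp(-Qd/(R*T))
T = 1360.15 K
D = 2.4825e-06 * exp(-216e3 / (8.314 * 1360.15)) = 1.25723e-14 m^2/s
Step 2: L = 2*sqrt(D*t)
t = 35 h = 126000 s
L = 2*sqrt(1.25723e-14 * 126000) = 7.96e-05 m


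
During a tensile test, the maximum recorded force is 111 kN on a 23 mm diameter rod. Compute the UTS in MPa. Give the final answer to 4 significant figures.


A0 = pi*(d/2)^2 = pi*(23/2)^2 = 415.476 mm^2
UTS = F_max / A0 = 111*1000 / 415.476
UTS = 267.2 MPa


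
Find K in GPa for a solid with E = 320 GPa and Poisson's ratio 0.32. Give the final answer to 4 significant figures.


K = E / (3*(1-2*nu))
K = 320 / (3*(1-2*0.32))
K = 296.3 GPa


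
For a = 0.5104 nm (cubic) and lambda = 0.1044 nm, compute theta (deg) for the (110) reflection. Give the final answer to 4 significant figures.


d = a / sqrt(h^2+k^2+l^2)
d = 0.5104 / sqrt(2) = 0.360907 nm
lambda = 2*d*sin(theta)  =>  sin(theta) = lambda / (2*d)
sin(theta) = 0.1044 / (2 * 0.360907) = 0.144635
theta = 8.316 deg


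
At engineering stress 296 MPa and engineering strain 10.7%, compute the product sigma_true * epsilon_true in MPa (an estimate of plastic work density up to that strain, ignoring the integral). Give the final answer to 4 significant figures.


sigma_true = sigma_eng * (1 + epsilon_eng)
sigma_true = 296 * (1 + 0.107) = 327.672 MPa
epsilon_true = ln(1 + epsilon_eng)
epsilon_true = ln(1 + 0.107) = 0.101654
sigma_true * epsilon_true = 327.672 * 0.101654 = 33.31 MPa


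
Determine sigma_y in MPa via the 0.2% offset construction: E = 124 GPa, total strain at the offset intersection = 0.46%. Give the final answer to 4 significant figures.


Offset strain = 0.002
Elastic strain at yield = total_strain - offset = 4.6e-03 - 0.002 = 2.6e-03
sigma_y = E * elastic_strain = 124000 * 2.6e-03
sigma_y = 322.4 MPa


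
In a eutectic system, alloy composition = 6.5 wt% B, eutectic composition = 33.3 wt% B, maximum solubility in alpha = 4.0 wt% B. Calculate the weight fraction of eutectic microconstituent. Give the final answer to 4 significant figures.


f_primary = (C_e - C0) / (C_e - C_alpha_max)
f_primary = (33.3 - 6.5) / (33.3 - 4.0)
f_primary = 0.914676
f_eutectic = 1 - 0.914676 = 0.08532


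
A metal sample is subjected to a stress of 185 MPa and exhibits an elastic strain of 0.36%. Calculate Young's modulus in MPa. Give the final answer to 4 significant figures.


E = sigma / epsilon
epsilon = 0.36% = 3.6e-03
E = 185 / 3.6e-03
E = 51390 MPa


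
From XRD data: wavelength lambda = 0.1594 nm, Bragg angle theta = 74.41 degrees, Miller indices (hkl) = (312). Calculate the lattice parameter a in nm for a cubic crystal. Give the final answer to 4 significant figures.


d = lambda / (2*sin(theta))
d = 0.1594 / (2*sin(74.41 deg))
d = 0.0827442 nm
a = d * sqrt(h^2+k^2+l^2) = 0.0827442 * sqrt(14)
a = 0.3096 nm


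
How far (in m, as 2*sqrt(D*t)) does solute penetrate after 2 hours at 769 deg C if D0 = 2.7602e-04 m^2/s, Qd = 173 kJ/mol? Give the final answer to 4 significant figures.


Step 1: D = D0 * exp(-Qd/(R*T))
T = 1042.15 K
D = 2.7602e-04 * exp(-173e3 / (8.314 * 1042.15)) = 5.88196e-13 m^2/s
Step 2: L = 2*sqrt(D*t)
t = 2 h = 7200 s
L = 2*sqrt(5.88196e-13 * 7200) = 1.302e-04 m


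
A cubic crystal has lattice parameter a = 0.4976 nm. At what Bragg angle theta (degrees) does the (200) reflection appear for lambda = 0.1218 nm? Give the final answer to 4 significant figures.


d = a / sqrt(h^2+k^2+l^2)
d = 0.4976 / sqrt(4) = 0.2488 nm
lambda = 2*d*sin(theta)  =>  sin(theta) = lambda / (2*d)
sin(theta) = 0.1218 / (2 * 0.2488) = 0.244775
theta = 14.17 deg


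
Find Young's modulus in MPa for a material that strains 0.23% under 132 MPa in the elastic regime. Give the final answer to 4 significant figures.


E = sigma / epsilon
epsilon = 0.23% = 2.3e-03
E = 132 / 2.3e-03
E = 57390 MPa


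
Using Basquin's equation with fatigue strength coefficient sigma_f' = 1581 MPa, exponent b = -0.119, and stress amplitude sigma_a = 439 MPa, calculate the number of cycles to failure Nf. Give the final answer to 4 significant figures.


sigma_a = sigma_f' * (2*Nf)^b
2*Nf = (sigma_a / sigma_f')^(1/b)
2*Nf = (439 / 1581)^(1/-0.119)
2*Nf = 47445.6
Nf = 23720 cycles


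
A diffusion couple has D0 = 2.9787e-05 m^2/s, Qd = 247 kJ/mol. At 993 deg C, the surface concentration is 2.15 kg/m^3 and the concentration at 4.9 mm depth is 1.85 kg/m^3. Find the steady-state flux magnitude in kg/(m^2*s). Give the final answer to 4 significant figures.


Step 1: D = D0 * exp(-Qd/(R*T))
T = 993 + 273.15 = 1266.15 K
D = 2.9787e-05 * exp(-247e3 / (8.314 * 1266.15)) = 1.92197e-15 m^2/s
Step 2: J = D * (C1 - C2) / dx
J = 1.92197e-15 * (2.15 - 1.85) / 4.9e-03
J = 1.177e-13 kg/(m^2*s)


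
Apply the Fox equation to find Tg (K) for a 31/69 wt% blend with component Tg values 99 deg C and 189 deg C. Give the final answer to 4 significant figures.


1/Tg = w1/Tg1 + w2/Tg2 (in Kelvin)
Tg1 = 372.15 K, Tg2 = 462.15 K
1/Tg = 0.31/372.15 + 0.69/462.15
Tg = 429.9 K


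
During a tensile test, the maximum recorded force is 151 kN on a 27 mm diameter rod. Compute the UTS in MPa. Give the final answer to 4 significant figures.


A0 = pi*(d/2)^2 = pi*(27/2)^2 = 572.555 mm^2
UTS = F_max / A0 = 151*1000 / 572.555
UTS = 263.7 MPa


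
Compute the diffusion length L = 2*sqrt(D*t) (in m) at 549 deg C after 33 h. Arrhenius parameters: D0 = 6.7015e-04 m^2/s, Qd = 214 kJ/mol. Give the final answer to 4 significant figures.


Step 1: D = D0 * exp(-Qd/(R*T))
T = 822.15 K
D = 6.7015e-04 * exp(-214e3 / (8.314 * 822.15)) = 1.69575e-17 m^2/s
Step 2: L = 2*sqrt(D*t)
t = 33 h = 118800 s
L = 2*sqrt(1.69575e-17 * 118800) = 2.839e-06 m


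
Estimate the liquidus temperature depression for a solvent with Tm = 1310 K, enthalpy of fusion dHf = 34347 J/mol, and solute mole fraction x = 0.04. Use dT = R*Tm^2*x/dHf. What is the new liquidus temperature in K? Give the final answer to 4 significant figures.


dT = R*Tm^2*x / dHf
dT = 8.314 * 1310^2 * 0.04 / 34347
dT = 16.6159 K
T_new = 1310 - 16.6159 = 1293 K


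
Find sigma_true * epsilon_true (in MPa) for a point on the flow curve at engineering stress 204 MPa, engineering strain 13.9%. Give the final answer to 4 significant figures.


sigma_true = sigma_eng * (1 + epsilon_eng)
sigma_true = 204 * (1 + 0.139) = 232.356 MPa
epsilon_true = ln(1 + epsilon_eng)
epsilon_true = ln(1 + 0.139) = 0.130151
sigma_true * epsilon_true = 232.356 * 0.130151 = 30.24 MPa


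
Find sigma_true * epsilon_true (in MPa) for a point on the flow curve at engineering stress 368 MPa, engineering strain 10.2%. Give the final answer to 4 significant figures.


sigma_true = sigma_eng * (1 + epsilon_eng)
sigma_true = 368 * (1 + 0.102) = 405.536 MPa
epsilon_true = ln(1 + epsilon_eng)
epsilon_true = ln(1 + 0.102) = 0.0971267
sigma_true * epsilon_true = 405.536 * 0.0971267 = 39.39 MPa


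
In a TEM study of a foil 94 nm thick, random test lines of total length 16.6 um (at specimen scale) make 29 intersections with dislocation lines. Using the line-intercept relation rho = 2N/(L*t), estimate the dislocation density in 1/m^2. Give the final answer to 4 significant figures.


rho = 2N / (L * t)
L = 16.6 um = 1.66e-05 m, t = 94 nm = 9.4e-08 m
rho = 2 * 29 / (1.66e-05 * 9.4e-08)
rho = 3.717e+13 1/m^2


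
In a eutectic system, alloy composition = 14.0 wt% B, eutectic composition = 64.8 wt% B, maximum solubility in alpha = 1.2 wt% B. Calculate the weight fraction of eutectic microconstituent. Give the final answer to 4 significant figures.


f_primary = (C_e - C0) / (C_e - C_alpha_max)
f_primary = (64.8 - 14.0) / (64.8 - 1.2)
f_primary = 0.798742
f_eutectic = 1 - 0.798742 = 0.2013


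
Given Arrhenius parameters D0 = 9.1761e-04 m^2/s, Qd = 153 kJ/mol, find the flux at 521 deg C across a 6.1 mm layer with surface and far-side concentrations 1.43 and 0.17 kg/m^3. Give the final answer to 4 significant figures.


Step 1: D = D0 * exp(-Qd/(R*T))
T = 521 + 273.15 = 794.15 K
D = 9.1761e-04 * exp(-153e3 / (8.314 * 794.15)) = 7.92192e-14 m^2/s
Step 2: J = D * (C1 - C2) / dx
J = 7.92192e-14 * (1.43 - 0.17) / 6.1e-03
J = 1.636e-11 kg/(m^2*s)


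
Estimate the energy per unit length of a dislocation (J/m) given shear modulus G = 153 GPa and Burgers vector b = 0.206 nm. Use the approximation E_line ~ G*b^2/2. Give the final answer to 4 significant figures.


E = G*b^2/2
b = 0.206 nm = 2.06e-10 m
G = 153 GPa = 1.53e+11 Pa
E = 0.5 * 1.53e+11 * (2.06e-10)^2
E = 3.246e-09 J/m
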